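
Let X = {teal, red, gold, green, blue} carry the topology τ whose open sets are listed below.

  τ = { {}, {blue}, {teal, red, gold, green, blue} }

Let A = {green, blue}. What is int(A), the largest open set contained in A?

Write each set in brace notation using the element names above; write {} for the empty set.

{blue}

interior: largest open inside A is {blue} (from {}, {blue})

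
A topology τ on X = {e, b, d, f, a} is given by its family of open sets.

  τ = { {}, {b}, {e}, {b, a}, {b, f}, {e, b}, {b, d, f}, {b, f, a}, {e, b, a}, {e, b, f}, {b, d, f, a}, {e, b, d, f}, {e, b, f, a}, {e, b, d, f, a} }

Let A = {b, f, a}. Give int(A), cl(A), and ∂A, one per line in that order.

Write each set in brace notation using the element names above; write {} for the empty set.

int(A) = {b, f, a}
cl(A)  = {b, d, f, a}
∂A     = {d}

interior: largest open inside A is {b, f, a} (from {}, {b}, {b, a}, {b, f}, {b, f, a})
cl via duality: int({e, d}) = {e}, so X∖{e} = {b, d, f, a}
cl∖int = {d}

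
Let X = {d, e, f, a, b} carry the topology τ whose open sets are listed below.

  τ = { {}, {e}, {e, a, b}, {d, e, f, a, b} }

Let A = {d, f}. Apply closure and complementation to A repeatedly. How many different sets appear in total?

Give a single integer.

X∖A={e, a, b}, int(X∖A)={e, a, b}, hence cl(A)={d, f}
Orbit (k=closure, c=complement):
  1. A     = {d, f}
  2. cA    = {e, a, b}
  3. kcA   = {d, e, f, a, b}
  4. ckcA  = {}
(closed under both — stop)

4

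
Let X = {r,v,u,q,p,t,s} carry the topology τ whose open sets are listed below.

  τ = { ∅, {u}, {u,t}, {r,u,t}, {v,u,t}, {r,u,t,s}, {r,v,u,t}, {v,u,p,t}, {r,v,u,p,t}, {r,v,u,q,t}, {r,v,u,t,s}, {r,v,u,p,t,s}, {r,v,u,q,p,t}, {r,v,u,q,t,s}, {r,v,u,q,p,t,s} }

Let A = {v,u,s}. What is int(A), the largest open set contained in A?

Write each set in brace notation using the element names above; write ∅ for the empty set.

interior: largest open inside A is {u} (from ∅, {u})

{u}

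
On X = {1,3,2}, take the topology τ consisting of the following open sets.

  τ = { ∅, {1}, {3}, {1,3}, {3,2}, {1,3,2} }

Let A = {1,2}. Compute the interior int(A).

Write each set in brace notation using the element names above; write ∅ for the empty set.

U open, U⊆A: ∅, {1}. int(A) = ⋃ = {1}

{1}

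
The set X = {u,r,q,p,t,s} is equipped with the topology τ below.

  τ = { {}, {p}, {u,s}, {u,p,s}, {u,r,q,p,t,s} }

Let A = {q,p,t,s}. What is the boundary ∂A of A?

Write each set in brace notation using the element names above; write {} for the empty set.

interior: largest open inside A is {p} (from {}, {p})
cl via duality: int({u,r}) = {}, so X∖{} = {u,r,q,p,t,s}
cl∖int = {u,r,q,t,s}

{u,r,q,t,s}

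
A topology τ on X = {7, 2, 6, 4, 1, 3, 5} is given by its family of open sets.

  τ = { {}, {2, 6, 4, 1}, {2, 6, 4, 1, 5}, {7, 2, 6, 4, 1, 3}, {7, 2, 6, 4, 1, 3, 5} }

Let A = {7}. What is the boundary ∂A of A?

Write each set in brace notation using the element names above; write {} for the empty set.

U open, U⊆A: {}. int(A) = ⋃ = {}
X∖A={2, 6, 4, 1, 3, 5}, int(X∖A)={2, 6, 4, 1, 5}, hence cl(A)={7, 3}
∂A: remove int from cl → {7, 3}

{7, 3}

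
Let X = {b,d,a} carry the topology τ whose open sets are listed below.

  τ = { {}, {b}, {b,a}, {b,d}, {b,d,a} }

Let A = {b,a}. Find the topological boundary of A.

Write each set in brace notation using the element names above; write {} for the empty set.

{d}

interior: largest open inside A is {b,a} (from {}, {b}, {b,a})
cl via duality: int({d}) = {}, so X∖{} = {b,d,a}
cl∖int = {d}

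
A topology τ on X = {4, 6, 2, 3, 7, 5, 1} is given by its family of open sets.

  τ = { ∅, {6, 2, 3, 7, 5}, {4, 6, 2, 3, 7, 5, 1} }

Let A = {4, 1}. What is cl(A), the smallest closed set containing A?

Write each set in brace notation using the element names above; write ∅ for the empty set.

{4, 1}

cl via duality: int({6, 2, 3, 7, 5}) = {6, 2, 3, 7, 5}, so X∖{6, 2, 3, 7, 5} = {4, 1}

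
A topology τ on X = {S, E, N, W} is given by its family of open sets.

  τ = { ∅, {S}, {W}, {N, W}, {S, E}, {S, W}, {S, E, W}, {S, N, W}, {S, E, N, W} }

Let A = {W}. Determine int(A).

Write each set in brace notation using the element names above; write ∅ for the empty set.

{W}

U open, U⊆A: ∅, {W}. int(A) = ⋃ = {W}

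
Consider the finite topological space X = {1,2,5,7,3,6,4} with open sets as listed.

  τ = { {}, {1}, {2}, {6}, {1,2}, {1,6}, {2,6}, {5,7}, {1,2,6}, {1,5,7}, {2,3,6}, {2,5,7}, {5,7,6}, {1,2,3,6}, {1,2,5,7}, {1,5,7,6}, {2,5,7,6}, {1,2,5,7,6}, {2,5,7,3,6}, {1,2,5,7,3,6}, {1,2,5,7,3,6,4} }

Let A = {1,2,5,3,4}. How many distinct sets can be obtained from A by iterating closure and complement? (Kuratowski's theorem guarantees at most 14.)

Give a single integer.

complement {7,6}; its interior {6}; cl(A) = X∖{6} = {1,2,5,7,3,4}
With k = closure, c = complement:
  1. A     = {1,2,5,3,4}
  2. kA    = {1,2,5,7,3,4}
  3. cA    = {7,6}
  4. ckA   = {6}
  5. kcA   = {5,7,3,6,4}
  6. kckA  = {3,6,4}
  7. ckcA  = {1,2}
  8. ckckA = {1,2,5,7}
  9. kckcA = {1,2,3,4}
  10. ckckcA = {5,7,6}
k, c of each give nothing new

10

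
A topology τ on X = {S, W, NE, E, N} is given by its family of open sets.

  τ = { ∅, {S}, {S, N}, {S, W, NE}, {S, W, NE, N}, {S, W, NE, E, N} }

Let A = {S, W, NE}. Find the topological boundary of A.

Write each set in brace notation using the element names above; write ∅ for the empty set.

{E, N}

U open, U⊆A: ∅, {S}, {S, W, NE}. int(A) = ⋃ = {S, W, NE}
X∖A={E, N}, int(X∖A)=∅, hence cl(A)={S, W, NE, E, N}
∂A: remove int from cl → {E, N}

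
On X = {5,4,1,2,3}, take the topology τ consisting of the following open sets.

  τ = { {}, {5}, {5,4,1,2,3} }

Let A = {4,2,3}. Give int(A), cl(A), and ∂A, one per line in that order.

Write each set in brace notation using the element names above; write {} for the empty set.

U open, U⊆A: {}. int(A) = ⋃ = {}
X∖A={5,1}, int(X∖A)={5}, hence cl(A)={4,1,2,3}
∂A: remove int from cl → {4,1,2,3}

int(A) = {}
cl(A)  = {4,1,2,3}
∂A     = {4,1,2,3}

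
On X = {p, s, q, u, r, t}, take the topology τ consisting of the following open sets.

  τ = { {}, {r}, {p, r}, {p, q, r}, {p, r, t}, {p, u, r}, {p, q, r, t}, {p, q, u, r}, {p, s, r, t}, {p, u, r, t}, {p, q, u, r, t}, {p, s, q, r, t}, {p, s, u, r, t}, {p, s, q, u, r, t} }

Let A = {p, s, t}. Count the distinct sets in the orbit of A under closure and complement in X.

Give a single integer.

closure: X∖int(X∖A) = X∖{r} = {p, s, q, u, t}
Let k=closure and c=complement:
  1. A     = {p, s, t}
  2. kA    = {p, s, q, u, t}
  3. cA    = {q, u, r}
  4. ckA   = {r}
  5. kcA   = {p, s, q, u, r, t}
  6. ckcA  = {}
— saturated at 6

6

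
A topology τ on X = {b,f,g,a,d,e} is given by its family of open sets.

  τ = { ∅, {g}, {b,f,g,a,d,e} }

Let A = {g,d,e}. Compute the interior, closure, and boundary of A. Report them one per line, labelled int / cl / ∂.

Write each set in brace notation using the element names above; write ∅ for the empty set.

U open, U⊆A: ∅, {g}. int(A) = ⋃ = {g}
X∖A={b,f,a}, int(X∖A)=∅, hence cl(A)={b,f,g,a,d,e}
∂A: remove int from cl → {b,f,a,d,e}

int(A) = {g}
cl(A)  = {b,f,g,a,d,e}
∂A     = {b,f,a,d,e}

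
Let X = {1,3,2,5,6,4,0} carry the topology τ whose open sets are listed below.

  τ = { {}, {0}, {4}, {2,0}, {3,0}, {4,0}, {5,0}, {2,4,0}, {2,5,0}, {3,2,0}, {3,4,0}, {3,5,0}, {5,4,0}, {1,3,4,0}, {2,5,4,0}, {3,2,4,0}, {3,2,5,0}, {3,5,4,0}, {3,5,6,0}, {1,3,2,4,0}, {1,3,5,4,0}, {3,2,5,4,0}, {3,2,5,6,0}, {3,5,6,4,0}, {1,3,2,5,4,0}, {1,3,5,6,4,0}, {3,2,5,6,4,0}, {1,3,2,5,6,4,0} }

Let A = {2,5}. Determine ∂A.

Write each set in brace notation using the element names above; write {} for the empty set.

{2,5,6}

U open, U⊆A: {}. int(A) = ⋃ = {}
X∖A={1,3,6,4,0}, int(X∖A)={1,3,4,0}, hence cl(A)={2,5,6}
∂A: remove int from cl → {2,5,6}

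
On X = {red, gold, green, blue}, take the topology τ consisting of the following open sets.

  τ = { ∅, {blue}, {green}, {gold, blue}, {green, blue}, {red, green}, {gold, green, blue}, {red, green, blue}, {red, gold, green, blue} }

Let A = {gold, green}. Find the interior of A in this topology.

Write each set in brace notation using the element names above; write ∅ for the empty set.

{green}

U open, U⊆A: ∅, {green}. int(A) = ⋃ = {green}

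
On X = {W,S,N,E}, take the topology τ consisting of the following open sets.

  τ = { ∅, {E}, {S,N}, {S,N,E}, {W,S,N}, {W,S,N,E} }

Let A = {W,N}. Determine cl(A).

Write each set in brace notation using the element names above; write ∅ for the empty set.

closure: X∖int(X∖A) = X∖{E} = {W,S,N}

{W,S,N}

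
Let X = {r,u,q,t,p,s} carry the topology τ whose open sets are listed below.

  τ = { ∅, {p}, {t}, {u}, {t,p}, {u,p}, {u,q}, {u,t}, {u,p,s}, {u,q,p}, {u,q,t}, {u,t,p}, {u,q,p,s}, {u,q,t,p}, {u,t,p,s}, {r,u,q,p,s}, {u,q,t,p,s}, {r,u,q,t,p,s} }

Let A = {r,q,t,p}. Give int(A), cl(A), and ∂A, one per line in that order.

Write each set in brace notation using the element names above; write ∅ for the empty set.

int(A) = {t,p}
cl(A)  = {r,q,t,p,s}
∂A     = {r,q,s}

opens ⊆ A: ∅, {t}, {p}, {t,p}; union → int = {t,p}
complement {u,s}; its interior {u}; cl(A) = X∖{u} = {r,q,t,p,s}
boundary = {r,q,t,p,s} ∖ {t,p} = {r,q,s}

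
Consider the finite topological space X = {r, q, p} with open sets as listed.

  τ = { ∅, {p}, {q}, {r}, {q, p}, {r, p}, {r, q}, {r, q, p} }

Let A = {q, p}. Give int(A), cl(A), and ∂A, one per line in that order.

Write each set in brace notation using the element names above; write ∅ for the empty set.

open subsets of A: ∅, {q}, {p}, {q, p}; so int(A) = {q, p}
closure: X∖int(X∖A) = X∖{r} = {q, p}
∂A = {q, p} minus {q, p} = ∅

int(A) = {q, p}
cl(A)  = {q, p}
∂A     = ∅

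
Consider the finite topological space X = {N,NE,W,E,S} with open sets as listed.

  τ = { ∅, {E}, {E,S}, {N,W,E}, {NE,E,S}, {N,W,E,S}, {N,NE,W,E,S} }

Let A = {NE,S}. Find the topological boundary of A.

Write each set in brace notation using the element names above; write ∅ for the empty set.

U open, U⊆A: ∅. int(A) = ⋃ = ∅
X∖A={N,W,E}, int(X∖A)={N,W,E}, hence cl(A)={NE,S}
∂A: remove int from cl → {NE,S}

{NE,S}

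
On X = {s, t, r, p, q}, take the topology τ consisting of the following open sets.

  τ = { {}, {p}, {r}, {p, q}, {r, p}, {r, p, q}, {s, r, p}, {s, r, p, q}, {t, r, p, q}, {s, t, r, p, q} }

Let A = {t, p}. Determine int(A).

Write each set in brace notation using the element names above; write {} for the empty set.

{p}

open subsets of A: {}, {p}; so int(A) = {p}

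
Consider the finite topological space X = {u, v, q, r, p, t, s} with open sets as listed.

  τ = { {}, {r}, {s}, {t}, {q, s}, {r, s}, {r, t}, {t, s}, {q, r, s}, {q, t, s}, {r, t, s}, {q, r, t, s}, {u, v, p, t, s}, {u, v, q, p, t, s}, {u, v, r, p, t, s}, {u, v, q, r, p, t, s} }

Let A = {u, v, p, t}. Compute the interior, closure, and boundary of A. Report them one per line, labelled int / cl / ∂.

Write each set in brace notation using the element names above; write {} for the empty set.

int(A) = {t}
cl(A)  = {u, v, p, t}
∂A     = {u, v, p}

open subsets of A: {}, {t}; so int(A) = {t}
closure: X∖int(X∖A) = X∖{q, r, s} = {u, v, p, t}
∂A = {u, v, p, t} minus {t} = {u, v, p}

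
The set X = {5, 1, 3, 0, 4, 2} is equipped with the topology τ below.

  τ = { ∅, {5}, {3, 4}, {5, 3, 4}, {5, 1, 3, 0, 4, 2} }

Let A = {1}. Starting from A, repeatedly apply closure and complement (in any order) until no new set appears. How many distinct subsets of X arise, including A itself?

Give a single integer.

6

cl via duality: int({5, 3, 0, 4, 2}) = {5, 3, 4}, so X∖{5, 3, 4} = {1, 0, 2}
Write k for closure, c for complement:
  1. A     = {1}
  2. kA    = {1, 0, 2}
  3. cA    = {5, 3, 0, 4, 2}
  4. ckA   = {5, 3, 4}
  5. kcA   = {5, 1, 3, 0, 4, 2}
  6. ckcA  = ∅
applying k or c yields no new set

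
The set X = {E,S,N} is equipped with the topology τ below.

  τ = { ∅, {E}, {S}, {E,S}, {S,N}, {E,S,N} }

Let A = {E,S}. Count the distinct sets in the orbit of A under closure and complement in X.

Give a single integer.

closure: X∖int(X∖A) = X∖∅ = {E,S,N}
Let k=closure and c=complement:
  1. A     = {E,S}
  2. kA    = {E,S,N}
  3. cA    = {N}
  4. ckA   = ∅
— saturated at 4

4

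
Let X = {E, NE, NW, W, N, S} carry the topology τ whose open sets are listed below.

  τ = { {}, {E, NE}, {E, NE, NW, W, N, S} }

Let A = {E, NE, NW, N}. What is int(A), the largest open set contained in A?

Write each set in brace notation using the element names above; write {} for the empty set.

opens ⊆ A: {}, {E, NE}; union → int = {E, NE}

{E, NE}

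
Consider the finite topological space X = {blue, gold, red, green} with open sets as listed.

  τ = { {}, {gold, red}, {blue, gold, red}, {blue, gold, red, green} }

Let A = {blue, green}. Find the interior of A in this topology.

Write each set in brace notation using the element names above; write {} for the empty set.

open subsets of A: {}; so int(A) = {}

{}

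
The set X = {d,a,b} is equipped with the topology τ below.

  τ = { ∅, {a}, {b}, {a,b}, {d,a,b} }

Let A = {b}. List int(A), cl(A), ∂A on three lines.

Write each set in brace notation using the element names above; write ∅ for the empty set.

U open, U⊆A: ∅, {b}. int(A) = ⋃ = {b}
X∖A={d,a}, int(X∖A)={a}, hence cl(A)={d,b}
∂A: remove int from cl → {d}

int(A) = {b}
cl(A)  = {d,b}
∂A     = {d}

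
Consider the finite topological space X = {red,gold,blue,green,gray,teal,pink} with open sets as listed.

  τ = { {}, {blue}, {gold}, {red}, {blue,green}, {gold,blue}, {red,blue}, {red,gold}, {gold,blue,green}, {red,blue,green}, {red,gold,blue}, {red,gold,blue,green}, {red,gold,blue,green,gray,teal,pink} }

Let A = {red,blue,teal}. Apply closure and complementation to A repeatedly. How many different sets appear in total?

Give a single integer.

complement {gold,green,gray,pink}; its interior {gold}; cl(A) = X∖{gold} = {red,blue,green,gray,teal,pink}
With k = closure, c = complement:
  1. A     = {red,blue,teal}
  2. kA    = {red,blue,green,gray,teal,pink}
  3. cA    = {gold,green,gray,pink}
  4. ckA   = {gold}
  5. kcA   = {gold,green,gray,teal,pink}
  6. kckA  = {gold,gray,teal,pink}
  7. ckcA  = {red,blue}
  8. ckckA = {red,blue,green}
k, c of each give nothing new

8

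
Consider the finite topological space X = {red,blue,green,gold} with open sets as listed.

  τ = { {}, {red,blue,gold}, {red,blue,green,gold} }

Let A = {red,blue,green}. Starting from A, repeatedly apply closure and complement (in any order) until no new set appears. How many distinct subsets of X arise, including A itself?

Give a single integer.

complement {gold}; its interior {}; cl(A) = X∖{} = {red,blue,green,gold}
With k = closure, c = complement:
  1. A     = {red,blue,green}
  2. kA    = {red,blue,green,gold}
  3. cA    = {gold}
  4. ckA   = {}
k, c of each give nothing new

4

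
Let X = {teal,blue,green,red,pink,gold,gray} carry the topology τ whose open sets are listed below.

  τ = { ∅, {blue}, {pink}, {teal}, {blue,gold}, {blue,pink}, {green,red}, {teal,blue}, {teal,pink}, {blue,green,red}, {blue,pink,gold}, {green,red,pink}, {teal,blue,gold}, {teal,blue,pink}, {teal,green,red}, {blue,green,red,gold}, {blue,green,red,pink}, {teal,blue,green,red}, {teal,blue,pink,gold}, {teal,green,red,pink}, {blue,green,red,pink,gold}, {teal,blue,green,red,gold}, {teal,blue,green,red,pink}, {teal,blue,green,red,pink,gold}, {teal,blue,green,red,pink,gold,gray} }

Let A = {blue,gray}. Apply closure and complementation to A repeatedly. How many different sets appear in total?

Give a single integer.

8

X∖A={teal,green,red,pink,gold}, int(X∖A)={teal,green,red,pink}, hence cl(A)={blue,gold,gray}
Orbit (k=closure, c=complement):
  1. A     = {blue,gray}
  2. kA    = {blue,gold,gray}
  3. cA    = {teal,green,red,pink,gold}
  4. ckA   = {teal,green,red,pink}
  5. kcA   = {teal,green,red,pink,gold,gray}
  6. kckA  = {teal,green,red,pink,gray}
  7. ckcA  = {blue}
  8. ckckA = {blue,gold}
(closed under both — stop)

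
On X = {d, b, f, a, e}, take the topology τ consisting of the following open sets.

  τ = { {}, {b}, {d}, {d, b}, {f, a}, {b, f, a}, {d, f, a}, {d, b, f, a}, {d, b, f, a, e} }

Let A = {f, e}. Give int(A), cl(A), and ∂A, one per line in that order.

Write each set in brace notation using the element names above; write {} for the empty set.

int(A) = {}
cl(A)  = {f, a, e}
∂A     = {f, a, e}

U open, U⊆A: {}. int(A) = ⋃ = {}
X∖A={d, b, a}, int(X∖A)={d, b}, hence cl(A)={f, a, e}
∂A: remove int from cl → {f, a, e}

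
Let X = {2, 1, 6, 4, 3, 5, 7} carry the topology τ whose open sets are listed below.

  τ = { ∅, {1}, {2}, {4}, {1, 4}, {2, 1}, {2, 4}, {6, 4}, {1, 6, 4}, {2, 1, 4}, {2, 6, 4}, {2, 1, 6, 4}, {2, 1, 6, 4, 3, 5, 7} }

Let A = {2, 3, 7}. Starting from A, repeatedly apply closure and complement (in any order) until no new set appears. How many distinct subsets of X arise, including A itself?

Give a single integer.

6

cl via duality: int({1, 6, 4, 5}) = {1, 6, 4}, so X∖{1, 6, 4} = {2, 3, 5, 7}
Write k for closure, c for complement:
  1. A     = {2, 3, 7}
  2. kA    = {2, 3, 5, 7}
  3. cA    = {1, 6, 4, 5}
  4. ckA   = {1, 6, 4}
  5. kcA   = {1, 6, 4, 3, 5, 7}
  6. ckcA  = {2}
applying k or c yields no new set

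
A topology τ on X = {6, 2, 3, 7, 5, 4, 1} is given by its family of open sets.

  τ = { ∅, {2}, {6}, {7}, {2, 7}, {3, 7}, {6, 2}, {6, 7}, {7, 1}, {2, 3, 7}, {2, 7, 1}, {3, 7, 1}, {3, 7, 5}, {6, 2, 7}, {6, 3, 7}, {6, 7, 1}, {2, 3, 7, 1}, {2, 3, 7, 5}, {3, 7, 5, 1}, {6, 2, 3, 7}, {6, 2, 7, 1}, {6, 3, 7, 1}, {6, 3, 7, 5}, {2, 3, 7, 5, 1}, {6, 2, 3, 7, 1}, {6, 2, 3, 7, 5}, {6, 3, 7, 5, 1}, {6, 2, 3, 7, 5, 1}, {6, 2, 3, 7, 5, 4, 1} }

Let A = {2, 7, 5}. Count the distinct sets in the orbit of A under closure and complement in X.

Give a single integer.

closure: X∖int(X∖A) = X∖{6} = {2, 3, 7, 5, 4, 1}
Let k=closure and c=complement:
  1. A     = {2, 7, 5}
  2. kA    = {2, 3, 7, 5, 4, 1}
  3. cA    = {6, 3, 4, 1}
  4. ckA   = {6}
  5. kcA   = {6, 3, 5, 4, 1}
  6. kckA  = {6, 4}
  7. ckcA  = {2, 7}
  8. ckckA = {2, 3, 7, 5, 1}
— saturated at 8

8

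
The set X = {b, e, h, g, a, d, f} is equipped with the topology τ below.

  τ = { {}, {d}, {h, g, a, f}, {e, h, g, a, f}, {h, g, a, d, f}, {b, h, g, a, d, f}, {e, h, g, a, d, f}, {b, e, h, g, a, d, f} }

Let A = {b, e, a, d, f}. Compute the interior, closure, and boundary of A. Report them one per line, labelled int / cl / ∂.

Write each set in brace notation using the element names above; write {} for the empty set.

opens ⊆ A: {}, {d}; union → int = {d}
complement {h, g}; its interior {}; cl(A) = X∖{} = {b, e, h, g, a, d, f}
boundary = {b, e, h, g, a, d, f} ∖ {d} = {b, e, h, g, a, f}

int(A) = {d}
cl(A)  = {b, e, h, g, a, d, f}
∂A     = {b, e, h, g, a, f}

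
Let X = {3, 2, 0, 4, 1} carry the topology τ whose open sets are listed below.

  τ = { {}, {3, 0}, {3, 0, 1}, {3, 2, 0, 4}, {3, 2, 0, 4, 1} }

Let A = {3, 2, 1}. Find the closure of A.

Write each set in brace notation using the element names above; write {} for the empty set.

{3, 2, 0, 4, 1}

cl via duality: int({0, 4}) = {}, so X∖{} = {3, 2, 0, 4, 1}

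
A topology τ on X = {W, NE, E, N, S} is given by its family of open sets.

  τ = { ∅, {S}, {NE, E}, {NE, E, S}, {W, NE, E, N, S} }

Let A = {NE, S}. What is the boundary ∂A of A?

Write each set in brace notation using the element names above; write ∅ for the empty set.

U open, U⊆A: ∅, {S}. int(A) = ⋃ = {S}
X∖A={W, E, N}, int(X∖A)=∅, hence cl(A)={W, NE, E, N, S}
∂A: remove int from cl → {W, NE, E, N}

{W, NE, E, N}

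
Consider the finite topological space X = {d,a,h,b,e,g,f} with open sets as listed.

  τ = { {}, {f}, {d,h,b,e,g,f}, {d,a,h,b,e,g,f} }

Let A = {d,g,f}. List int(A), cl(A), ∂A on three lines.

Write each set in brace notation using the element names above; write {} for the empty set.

int(A) = {f}
cl(A)  = {d,a,h,b,e,g,f}
∂A     = {d,a,h,b,e,g}

interior: largest open inside A is {f} (from {}, {f})
cl via duality: int({a,h,b,e}) = {}, so X∖{} = {d,a,h,b,e,g,f}
cl∖int = {d,a,h,b,e,g}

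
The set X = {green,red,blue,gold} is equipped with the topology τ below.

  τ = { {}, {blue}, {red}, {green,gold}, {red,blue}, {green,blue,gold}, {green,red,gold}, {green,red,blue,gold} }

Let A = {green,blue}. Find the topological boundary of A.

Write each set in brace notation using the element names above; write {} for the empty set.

open subsets of A: {}, {blue}; so int(A) = {blue}
closure: X∖int(X∖A) = X∖{red} = {green,blue,gold}
∂A = {green,blue,gold} minus {blue} = {green,gold}

{green,gold}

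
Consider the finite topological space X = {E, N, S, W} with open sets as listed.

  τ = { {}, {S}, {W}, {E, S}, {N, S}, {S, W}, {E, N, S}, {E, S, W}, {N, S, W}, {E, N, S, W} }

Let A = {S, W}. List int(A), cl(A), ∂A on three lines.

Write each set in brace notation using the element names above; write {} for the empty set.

int(A) = {S, W}
cl(A)  = {E, N, S, W}
∂A     = {E, N}

interior: largest open inside A is {S, W} (from {}, {S}, {W}, {S, W})
cl via duality: int({E, N}) = {}, so X∖{} = {E, N, S, W}
cl∖int = {E, N}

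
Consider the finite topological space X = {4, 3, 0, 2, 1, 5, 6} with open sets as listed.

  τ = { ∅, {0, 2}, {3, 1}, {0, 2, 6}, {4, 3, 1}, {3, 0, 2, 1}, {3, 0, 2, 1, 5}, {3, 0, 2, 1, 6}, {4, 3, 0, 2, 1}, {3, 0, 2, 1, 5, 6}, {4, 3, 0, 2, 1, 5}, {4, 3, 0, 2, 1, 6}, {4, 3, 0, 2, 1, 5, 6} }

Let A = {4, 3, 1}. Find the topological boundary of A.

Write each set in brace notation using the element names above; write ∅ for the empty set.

{5}

interior: largest open inside A is {4, 3, 1} (from ∅, {3, 1}, {4, 3, 1})
cl via duality: int({0, 2, 5, 6}) = {0, 2, 6}, so X∖{0, 2, 6} = {4, 3, 1, 5}
cl∖int = {5}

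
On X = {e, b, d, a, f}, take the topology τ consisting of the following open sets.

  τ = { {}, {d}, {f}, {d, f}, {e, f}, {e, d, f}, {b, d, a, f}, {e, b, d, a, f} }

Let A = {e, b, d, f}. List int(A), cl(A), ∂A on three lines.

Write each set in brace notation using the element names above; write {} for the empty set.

opens ⊆ A: {}, {f}, {d}, {d, f}, {e, f}, {e, d, f}; union → int = {e, d, f}
complement {a}; its interior {}; cl(A) = X∖{} = {e, b, d, a, f}
boundary = {e, b, d, a, f} ∖ {e, d, f} = {b, a}

int(A) = {e, d, f}
cl(A)  = {e, b, d, a, f}
∂A     = {b, a}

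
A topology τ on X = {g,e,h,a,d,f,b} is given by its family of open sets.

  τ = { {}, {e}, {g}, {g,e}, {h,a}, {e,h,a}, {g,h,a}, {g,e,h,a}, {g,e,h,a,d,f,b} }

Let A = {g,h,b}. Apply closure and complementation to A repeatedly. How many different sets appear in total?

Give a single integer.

X∖A={e,a,d,f}, int(X∖A)={e}, hence cl(A)={g,h,a,d,f,b}
Orbit (k=closure, c=complement):
  1. A     = {g,h,b}
  2. kA    = {g,h,a,d,f,b}
  3. cA    = {e,a,d,f}
  4. ckA   = {e}
  5. kcA   = {e,h,a,d,f,b}
  6. kckA  = {e,d,f,b}
  7. ckcA  = {g}
  8. ckckA = {g,h,a}
  9. kckcA = {g,d,f,b}
  10. ckckcA = {e,h,a}
(closed under both — stop)

10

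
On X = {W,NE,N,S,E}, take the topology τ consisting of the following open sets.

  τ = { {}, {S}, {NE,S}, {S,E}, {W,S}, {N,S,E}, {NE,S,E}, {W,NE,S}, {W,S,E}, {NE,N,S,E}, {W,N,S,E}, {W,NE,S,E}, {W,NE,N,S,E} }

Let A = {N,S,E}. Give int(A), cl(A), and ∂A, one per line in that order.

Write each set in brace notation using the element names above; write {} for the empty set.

int(A) = {N,S,E}
cl(A)  = {W,NE,N,S,E}
∂A     = {W,NE}

open subsets of A: {}, {S}, {S,E}, {N,S,E}; so int(A) = {N,S,E}
closure: X∖int(X∖A) = X∖{} = {W,NE,N,S,E}
∂A = {W,NE,N,S,E} minus {N,S,E} = {W,NE}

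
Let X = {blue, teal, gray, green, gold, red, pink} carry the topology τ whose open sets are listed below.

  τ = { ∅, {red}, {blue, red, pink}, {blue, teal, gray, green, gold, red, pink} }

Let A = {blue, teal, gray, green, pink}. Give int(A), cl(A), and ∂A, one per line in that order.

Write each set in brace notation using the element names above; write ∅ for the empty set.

int(A) = ∅
cl(A)  = {blue, teal, gray, green, gold, pink}
∂A     = {blue, teal, gray, green, gold, pink}

interior: largest open inside A is ∅ (from ∅)
cl via duality: int({gold, red}) = {red}, so X∖{red} = {blue, teal, gray, green, gold, pink}
cl∖int = {blue, teal, gray, green, gold, pink}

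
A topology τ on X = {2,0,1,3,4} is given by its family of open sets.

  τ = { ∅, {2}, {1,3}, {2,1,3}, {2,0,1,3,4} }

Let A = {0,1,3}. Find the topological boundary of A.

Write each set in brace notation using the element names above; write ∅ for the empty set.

open subsets of A: ∅, {1,3}; so int(A) = {1,3}
closure: X∖int(X∖A) = X∖{2} = {0,1,3,4}
∂A = {0,1,3,4} minus {1,3} = {0,4}

{0,4}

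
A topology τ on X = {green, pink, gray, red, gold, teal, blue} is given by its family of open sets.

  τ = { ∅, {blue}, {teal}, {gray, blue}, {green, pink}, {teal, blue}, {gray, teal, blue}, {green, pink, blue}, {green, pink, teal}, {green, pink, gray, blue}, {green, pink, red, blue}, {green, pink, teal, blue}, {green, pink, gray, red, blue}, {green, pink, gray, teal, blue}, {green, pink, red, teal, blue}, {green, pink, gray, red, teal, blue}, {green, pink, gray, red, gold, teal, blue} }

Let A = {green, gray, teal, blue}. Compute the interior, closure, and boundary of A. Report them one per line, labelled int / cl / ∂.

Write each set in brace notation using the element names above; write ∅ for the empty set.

int(A) = {gray, teal, blue}
cl(A)  = {green, pink, gray, red, gold, teal, blue}
∂A     = {green, pink, red, gold}

U open, U⊆A: ∅, {teal}, {blue}, {gray, blue}, {teal, blue}, {gray, teal, blue}. int(A) = ⋃ = {gray, teal, blue}
X∖A={pink, red, gold}, int(X∖A)=∅, hence cl(A)={green, pink, gray, red, gold, teal, blue}
∂A: remove int from cl → {green, pink, red, gold}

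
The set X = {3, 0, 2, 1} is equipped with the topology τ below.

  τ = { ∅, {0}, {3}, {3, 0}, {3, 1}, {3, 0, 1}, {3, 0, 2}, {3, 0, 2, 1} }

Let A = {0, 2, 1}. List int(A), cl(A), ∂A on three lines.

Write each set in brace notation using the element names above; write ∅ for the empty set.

interior: largest open inside A is {0} (from ∅, {0})
cl via duality: int({3}) = {3}, so X∖{3} = {0, 2, 1}
cl∖int = {2, 1}

int(A) = {0}
cl(A)  = {0, 2, 1}
∂A     = {2, 1}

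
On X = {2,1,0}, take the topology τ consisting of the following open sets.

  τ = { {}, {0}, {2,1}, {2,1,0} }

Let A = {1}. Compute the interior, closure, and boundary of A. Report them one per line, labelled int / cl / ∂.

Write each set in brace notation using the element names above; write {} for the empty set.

int(A) = {}
cl(A)  = {2,1}
∂A     = {2,1}

opens ⊆ A: {}; union → int = {}
complement {2,0}; its interior {0}; cl(A) = X∖{0} = {2,1}
boundary = {2,1} ∖ {} = {2,1}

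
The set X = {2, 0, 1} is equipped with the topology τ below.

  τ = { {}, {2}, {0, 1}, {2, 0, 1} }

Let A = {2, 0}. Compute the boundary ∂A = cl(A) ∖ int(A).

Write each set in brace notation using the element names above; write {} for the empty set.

{0, 1}

interior: largest open inside A is {2} (from {}, {2})
cl via duality: int({1}) = {}, so X∖{} = {2, 0, 1}
cl∖int = {0, 1}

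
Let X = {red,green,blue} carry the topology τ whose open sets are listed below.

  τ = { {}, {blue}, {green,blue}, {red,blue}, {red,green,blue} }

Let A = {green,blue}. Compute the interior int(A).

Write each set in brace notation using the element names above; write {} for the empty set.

U open, U⊆A: {}, {blue}, {green,blue}. int(A) = ⋃ = {green,blue}

{green,blue}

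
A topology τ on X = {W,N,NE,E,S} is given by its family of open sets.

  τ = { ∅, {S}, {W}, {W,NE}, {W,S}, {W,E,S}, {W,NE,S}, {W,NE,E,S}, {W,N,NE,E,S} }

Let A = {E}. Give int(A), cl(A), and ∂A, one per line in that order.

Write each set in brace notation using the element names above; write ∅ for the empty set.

opens ⊆ A: ∅; union → int = ∅
complement {W,N,NE,S}; its interior {W,NE,S}; cl(A) = X∖{W,NE,S} = {N,E}
boundary = {N,E} ∖ ∅ = {N,E}

int(A) = ∅
cl(A)  = {N,E}
∂A     = {N,E}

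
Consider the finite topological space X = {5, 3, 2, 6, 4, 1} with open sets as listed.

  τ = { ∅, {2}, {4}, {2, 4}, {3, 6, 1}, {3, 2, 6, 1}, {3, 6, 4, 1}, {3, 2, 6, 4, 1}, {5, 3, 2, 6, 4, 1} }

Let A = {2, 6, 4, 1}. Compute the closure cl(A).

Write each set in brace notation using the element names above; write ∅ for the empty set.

{5, 3, 2, 6, 4, 1}

X∖A={5, 3}, int(X∖A)=∅, hence cl(A)={5, 3, 2, 6, 4, 1}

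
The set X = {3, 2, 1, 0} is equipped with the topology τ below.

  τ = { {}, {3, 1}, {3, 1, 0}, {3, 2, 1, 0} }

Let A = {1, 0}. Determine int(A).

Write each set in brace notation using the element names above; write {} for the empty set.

{}

opens ⊆ A: {}; union → int = {}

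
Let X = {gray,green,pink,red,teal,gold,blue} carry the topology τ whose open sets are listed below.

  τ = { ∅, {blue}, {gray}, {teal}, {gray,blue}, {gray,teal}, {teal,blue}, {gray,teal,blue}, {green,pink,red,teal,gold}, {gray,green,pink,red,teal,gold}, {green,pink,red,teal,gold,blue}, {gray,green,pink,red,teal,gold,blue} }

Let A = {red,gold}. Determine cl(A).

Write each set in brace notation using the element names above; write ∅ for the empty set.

closure: X∖int(X∖A) = X∖{gray,teal,blue} = {green,pink,red,gold}

{green,pink,red,gold}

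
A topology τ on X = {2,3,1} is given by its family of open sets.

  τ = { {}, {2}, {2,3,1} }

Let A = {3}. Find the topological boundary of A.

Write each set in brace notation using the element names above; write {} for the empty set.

interior: largest open inside A is {} (from {})
cl via duality: int({2,1}) = {2}, so X∖{2} = {3,1}
cl∖int = {3,1}

{3,1}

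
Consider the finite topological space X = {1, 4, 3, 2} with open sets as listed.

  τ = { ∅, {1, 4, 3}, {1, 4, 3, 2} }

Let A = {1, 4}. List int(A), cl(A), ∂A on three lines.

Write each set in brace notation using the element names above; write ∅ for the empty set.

int(A) = ∅
cl(A)  = {1, 4, 3, 2}
∂A     = {1, 4, 3, 2}

U open, U⊆A: ∅. int(A) = ⋃ = ∅
X∖A={3, 2}, int(X∖A)=∅, hence cl(A)={1, 4, 3, 2}
∂A: remove int from cl → {1, 4, 3, 2}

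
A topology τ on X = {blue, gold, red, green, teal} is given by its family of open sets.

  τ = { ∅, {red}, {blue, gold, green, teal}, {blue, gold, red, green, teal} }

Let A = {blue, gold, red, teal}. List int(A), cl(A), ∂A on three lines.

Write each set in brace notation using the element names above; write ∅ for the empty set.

interior: largest open inside A is {red} (from ∅, {red})
cl via duality: int({green}) = ∅, so X∖∅ = {blue, gold, red, green, teal}
cl∖int = {blue, gold, green, teal}

int(A) = {red}
cl(A)  = {blue, gold, red, green, teal}
∂A     = {blue, gold, green, teal}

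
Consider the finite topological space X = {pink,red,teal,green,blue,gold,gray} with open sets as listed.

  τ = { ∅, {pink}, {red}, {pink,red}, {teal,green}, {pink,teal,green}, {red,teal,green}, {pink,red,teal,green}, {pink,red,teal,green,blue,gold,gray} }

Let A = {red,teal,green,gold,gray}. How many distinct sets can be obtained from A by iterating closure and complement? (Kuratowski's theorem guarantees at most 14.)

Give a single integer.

6

complement {pink,blue}; its interior {pink}; cl(A) = X∖{pink} = {red,teal,green,blue,gold,gray}
With k = closure, c = complement:
  1. A     = {red,teal,green,gold,gray}
  2. kA    = {red,teal,green,blue,gold,gray}
  3. cA    = {pink,blue}
  4. ckA   = {pink}
  5. kcA   = {pink,blue,gold,gray}
  6. ckcA  = {red,teal,green}
k, c of each give nothing new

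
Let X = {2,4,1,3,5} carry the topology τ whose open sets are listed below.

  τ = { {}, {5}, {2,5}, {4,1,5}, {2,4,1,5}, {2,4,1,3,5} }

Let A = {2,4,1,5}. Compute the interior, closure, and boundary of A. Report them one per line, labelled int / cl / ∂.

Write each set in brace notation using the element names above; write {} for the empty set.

open subsets of A: {}, {5}, {2,5}, {4,1,5}, {2,4,1,5}; so int(A) = {2,4,1,5}
closure: X∖int(X∖A) = X∖{} = {2,4,1,3,5}
∂A = {2,4,1,3,5} minus {2,4,1,5} = {3}

int(A) = {2,4,1,5}
cl(A)  = {2,4,1,3,5}
∂A     = {3}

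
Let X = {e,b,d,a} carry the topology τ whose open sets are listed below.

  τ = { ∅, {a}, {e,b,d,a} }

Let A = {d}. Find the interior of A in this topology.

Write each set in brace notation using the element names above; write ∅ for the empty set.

U open, U⊆A: ∅. int(A) = ⋃ = ∅

∅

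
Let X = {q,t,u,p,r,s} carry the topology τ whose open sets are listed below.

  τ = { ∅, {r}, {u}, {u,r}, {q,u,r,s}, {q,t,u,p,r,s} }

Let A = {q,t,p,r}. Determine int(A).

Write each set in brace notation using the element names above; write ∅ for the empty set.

{r}

U open, U⊆A: ∅, {r}. int(A) = ⋃ = {r}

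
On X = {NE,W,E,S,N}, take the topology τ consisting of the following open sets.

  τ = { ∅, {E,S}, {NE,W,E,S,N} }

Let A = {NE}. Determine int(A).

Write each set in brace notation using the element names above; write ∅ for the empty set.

∅

U open, U⊆A: ∅. int(A) = ⋃ = ∅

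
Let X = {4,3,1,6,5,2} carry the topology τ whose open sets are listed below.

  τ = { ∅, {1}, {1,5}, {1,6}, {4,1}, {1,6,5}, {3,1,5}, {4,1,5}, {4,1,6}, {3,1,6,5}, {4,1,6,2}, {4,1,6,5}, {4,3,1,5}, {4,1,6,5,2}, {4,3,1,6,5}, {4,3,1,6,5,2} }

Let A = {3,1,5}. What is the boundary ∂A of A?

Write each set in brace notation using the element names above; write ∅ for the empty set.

U open, U⊆A: ∅, {1}, {1,5}, {3,1,5}. int(A) = ⋃ = {3,1,5}
X∖A={4,6,2}, int(X∖A)=∅, hence cl(A)={4,3,1,6,5,2}
∂A: remove int from cl → {4,6,2}

{4,6,2}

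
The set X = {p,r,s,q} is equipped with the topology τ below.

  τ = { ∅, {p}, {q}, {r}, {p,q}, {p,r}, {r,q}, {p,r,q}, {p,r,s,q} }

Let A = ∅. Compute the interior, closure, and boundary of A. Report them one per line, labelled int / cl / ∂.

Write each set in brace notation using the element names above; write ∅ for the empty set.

int(A) = ∅
cl(A)  = ∅
∂A     = ∅

interior: largest open inside A is ∅ (from ∅)
cl via duality: int({p,r,s,q}) = {p,r,s,q}, so X∖{p,r,s,q} = ∅
cl∖int = ∅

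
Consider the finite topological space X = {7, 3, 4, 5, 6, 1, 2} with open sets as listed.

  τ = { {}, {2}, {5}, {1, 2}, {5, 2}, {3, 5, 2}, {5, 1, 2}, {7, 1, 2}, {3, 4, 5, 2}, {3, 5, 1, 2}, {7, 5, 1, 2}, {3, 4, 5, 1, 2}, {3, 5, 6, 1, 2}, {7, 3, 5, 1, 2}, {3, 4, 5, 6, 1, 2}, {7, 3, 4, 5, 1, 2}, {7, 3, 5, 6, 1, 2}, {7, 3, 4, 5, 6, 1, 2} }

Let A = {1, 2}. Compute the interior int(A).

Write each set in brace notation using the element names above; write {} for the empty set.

{1, 2}

interior: largest open inside A is {1, 2} (from {}, {2}, {1, 2})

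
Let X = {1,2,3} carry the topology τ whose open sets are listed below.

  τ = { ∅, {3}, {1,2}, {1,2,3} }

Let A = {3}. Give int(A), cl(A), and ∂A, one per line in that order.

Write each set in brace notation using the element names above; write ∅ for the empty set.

opens ⊆ A: ∅, {3}; union → int = {3}
complement {1,2}; its interior {1,2}; cl(A) = X∖{1,2} = {3}
boundary = {3} ∖ {3} = ∅

int(A) = {3}
cl(A)  = {3}
∂A     = ∅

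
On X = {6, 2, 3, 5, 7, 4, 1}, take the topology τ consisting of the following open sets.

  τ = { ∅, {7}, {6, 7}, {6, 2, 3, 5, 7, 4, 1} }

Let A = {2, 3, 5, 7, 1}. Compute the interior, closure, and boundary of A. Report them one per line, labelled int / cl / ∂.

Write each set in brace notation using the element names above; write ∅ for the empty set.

int(A) = {7}
cl(A)  = {6, 2, 3, 5, 7, 4, 1}
∂A     = {6, 2, 3, 5, 4, 1}

opens ⊆ A: ∅, {7}; union → int = {7}
complement {6, 4}; its interior ∅; cl(A) = X∖∅ = {6, 2, 3, 5, 7, 4, 1}
boundary = {6, 2, 3, 5, 7, 4, 1} ∖ {7} = {6, 2, 3, 5, 4, 1}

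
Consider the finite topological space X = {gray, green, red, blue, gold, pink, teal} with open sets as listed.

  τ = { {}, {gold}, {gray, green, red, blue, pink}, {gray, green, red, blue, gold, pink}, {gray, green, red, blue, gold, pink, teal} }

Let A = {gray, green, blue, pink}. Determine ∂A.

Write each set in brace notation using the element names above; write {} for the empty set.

{gray, green, red, blue, pink, teal}

open subsets of A: {}; so int(A) = {}
closure: X∖int(X∖A) = X∖{gold} = {gray, green, red, blue, pink, teal}
∂A = {gray, green, red, blue, pink, teal} minus {} = {gray, green, red, blue, pink, teal}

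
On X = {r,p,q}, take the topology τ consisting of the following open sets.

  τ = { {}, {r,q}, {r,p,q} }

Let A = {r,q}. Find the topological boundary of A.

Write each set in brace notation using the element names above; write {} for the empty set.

U open, U⊆A: {}, {r,q}. int(A) = ⋃ = {r,q}
X∖A={p}, int(X∖A)={}, hence cl(A)={r,p,q}
∂A: remove int from cl → {p}

{p}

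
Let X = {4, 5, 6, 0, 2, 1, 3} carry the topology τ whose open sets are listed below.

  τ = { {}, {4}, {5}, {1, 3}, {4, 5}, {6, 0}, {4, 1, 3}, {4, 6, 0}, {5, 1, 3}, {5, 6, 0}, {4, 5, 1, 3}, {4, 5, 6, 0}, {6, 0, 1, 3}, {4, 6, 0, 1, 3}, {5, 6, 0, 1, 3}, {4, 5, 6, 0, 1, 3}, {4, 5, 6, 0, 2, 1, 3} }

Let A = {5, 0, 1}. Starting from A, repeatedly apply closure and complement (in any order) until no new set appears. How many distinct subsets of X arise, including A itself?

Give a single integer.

cl via duality: int({4, 6, 2, 3}) = {4}, so X∖{4} = {5, 6, 0, 2, 1, 3}
Write k for closure, c for complement:
  1. A     = {5, 0, 1}
  2. kA    = {5, 6, 0, 2, 1, 3}
  3. cA    = {4, 6, 2, 3}
  4. ckA   = {4}
  5. kcA   = {4, 6, 0, 2, 1, 3}
  6. kckA  = {4, 2}
  7. ckcA  = {5}
  8. ckckA = {5, 6, 0, 1, 3}
  9. kckcA = {5, 2}
  10. ckckcA = {4, 6, 0, 1, 3}
applying k or c yields no new set

10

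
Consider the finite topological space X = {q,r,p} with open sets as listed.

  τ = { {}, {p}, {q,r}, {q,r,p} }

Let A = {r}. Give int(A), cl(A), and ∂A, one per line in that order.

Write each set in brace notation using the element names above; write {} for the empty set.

U open, U⊆A: {}. int(A) = ⋃ = {}
X∖A={q,p}, int(X∖A)={p}, hence cl(A)={q,r}
∂A: remove int from cl → {q,r}

int(A) = {}
cl(A)  = {q,r}
∂A     = {q,r}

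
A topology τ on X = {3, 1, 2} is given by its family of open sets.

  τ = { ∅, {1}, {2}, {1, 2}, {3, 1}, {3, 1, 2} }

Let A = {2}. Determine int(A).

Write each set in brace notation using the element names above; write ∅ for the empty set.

{2}

opens ⊆ A: ∅, {2}; union → int = {2}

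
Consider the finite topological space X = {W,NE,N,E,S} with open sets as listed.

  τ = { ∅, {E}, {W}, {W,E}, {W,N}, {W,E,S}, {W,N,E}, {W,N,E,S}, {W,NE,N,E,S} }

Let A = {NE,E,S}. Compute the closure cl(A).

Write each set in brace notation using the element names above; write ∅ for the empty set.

{NE,E,S}

closure: X∖int(X∖A) = X∖{W,N} = {NE,E,S}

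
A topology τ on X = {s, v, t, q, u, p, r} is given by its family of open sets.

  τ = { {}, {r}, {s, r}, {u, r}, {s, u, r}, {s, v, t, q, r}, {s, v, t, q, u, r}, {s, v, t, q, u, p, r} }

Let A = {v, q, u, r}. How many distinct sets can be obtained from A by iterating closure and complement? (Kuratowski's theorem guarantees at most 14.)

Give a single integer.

6

X∖A={s, t, p}, int(X∖A)={}, hence cl(A)={s, v, t, q, u, p, r}
Orbit (k=closure, c=complement):
  1. A     = {v, q, u, r}
  2. kA    = {s, v, t, q, u, p, r}
  3. cA    = {s, t, p}
  4. ckA   = {}
  5. kcA   = {s, v, t, q, p}
  6. ckcA  = {u, r}
(closed under both — stop)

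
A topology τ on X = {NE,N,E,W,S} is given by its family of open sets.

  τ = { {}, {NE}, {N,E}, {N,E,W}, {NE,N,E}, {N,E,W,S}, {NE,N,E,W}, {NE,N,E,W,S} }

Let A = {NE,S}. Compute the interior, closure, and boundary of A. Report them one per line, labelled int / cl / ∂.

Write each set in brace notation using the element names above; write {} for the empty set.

interior: largest open inside A is {NE} (from {}, {NE})
cl via duality: int({N,E,W}) = {N,E,W}, so X∖{N,E,W} = {NE,S}
cl∖int = {S}

int(A) = {NE}
cl(A)  = {NE,S}
∂A     = {S}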